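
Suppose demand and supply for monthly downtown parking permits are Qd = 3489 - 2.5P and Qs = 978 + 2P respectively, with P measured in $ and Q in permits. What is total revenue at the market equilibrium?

Total revenue = 1168452

Equating demand and supply, 3489 - 2.5P = 978 + 2P gives 4.5P = 2511, so P* = 558.
Then Q* = 3489 - 2.5(558) = 2094.
Total revenue = P* × Q* = 558 × 2094 = 1168452.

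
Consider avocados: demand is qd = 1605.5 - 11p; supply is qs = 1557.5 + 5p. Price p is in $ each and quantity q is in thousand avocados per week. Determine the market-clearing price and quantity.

p* = 3, q* = 1572.5

The market clears where 1605.5 - 11p = 1557.5 + 5p. Rearranging, 16p = 48, hence p* = 3.
Then q* = 1605.5 - 11(3) = 1572.5.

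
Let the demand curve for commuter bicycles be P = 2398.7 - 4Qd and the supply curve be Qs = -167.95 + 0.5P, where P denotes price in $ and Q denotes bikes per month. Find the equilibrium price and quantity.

Solving each curve for Q: Qd = 599.675 - 0.25P.
The market clears where 599.675 - 0.25P = -167.95 + 0.5P. Rearranging, 0.75P = 767.625, hence P* = 1023.5.
Plugging P* into demand: Q* = 599.675 - 0.25(1023.5) = 343.8.

P* = 1023.5, Q* = 343.8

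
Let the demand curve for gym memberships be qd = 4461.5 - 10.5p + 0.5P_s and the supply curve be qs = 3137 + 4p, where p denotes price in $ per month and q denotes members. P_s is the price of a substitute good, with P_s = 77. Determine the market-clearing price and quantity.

With P_s = 77, demand is qd = 4500 - 10.5p.
The market clears where 4500 - 10.5p = 3137 + 4p. Rearranging, 14.5p = 1363, hence p* = 94.
Plugging p* into demand: q* = 4500 - 10.5(94) = 3513.

p* = 94, q* = 3513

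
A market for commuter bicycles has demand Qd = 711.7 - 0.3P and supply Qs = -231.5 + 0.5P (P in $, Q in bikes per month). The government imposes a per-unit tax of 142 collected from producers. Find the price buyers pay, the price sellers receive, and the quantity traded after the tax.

The tax drives a wedge P_b - P_s = 142. Substituting P_s = P_b - 142 into supply: Qs = -302.5 + 0.5P_b.
Set Qd = Qs: 711.7 - 0.3P_b = -302.5 + 0.5P_b, so 1014.2 = 0.8P_b and P_b = 1267.75.
Then P_s = 1267.75 - 142 = 1125.75 and Q = 711.7 - 0.3(1267.75) = 331.375.

P_b = 1267.75, P_s = 1125.75, Q = 331.375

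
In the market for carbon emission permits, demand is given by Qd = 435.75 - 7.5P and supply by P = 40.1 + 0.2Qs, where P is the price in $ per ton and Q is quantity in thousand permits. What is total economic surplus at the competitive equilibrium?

In direct form, Qs = -200.5 + 5P.
At equilibrium Qd = Qs, so 435.75 - 7.5P = -200.5 + 5P; collecting terms, 636.25 = 12.5P and P* = 50.9.
Plugging P* into demand: Q* = 435.75 - 7.5(50.9) = 54.
Demand choke price = 58.1; supply choke price = 40.1. CS = ½(58.1 - 50.9)(54) = 194.4; PS = ½(50.9 - 40.1)(54) = 291.6. Total surplus = 486.

Total surplus = 486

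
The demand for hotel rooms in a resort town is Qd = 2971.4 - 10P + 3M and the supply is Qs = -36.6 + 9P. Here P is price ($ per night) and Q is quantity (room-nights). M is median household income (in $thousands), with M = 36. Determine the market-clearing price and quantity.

P* = 164, Q* = 1439.4

With M = 36, demand is Qd = 3079.4 - 10P.
The market clears where 3079.4 - 10P = -36.6 + 9P. Rearranging, 19P = 3116, hence P* = 164.
Substitute back: Q* = 3079.4 - 10(164) = 1439.4.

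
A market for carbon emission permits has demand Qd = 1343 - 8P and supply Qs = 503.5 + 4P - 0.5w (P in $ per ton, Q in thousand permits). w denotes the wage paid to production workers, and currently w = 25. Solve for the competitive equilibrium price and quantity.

P* = 71, Q* = 775

With w = 25, supply is Qs = 491 + 4P.
Set Qd = Qs: 1343 - 8P = 491 + 4P, so 852 = 12P and P* = 71.
Plugging P* into demand: Q* = 1343 - 8(71) = 775.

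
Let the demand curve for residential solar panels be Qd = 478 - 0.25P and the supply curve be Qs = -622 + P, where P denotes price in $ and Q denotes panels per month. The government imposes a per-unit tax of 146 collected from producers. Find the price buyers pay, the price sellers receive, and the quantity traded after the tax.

P_b = 996.8, P_s = 850.8, Q = 228.8

The tax drives a wedge P_b - P_s = 146. Substituting P_s = P_b - 146 into supply: Qs = -768 + P_b.
Set Qd = Qs: 478 - 0.25P_b = -768 + P_b, so 1246 = 1.25P_b and P_b = 996.8.
Then P_s = 996.8 - 146 = 850.8 and Q = 478 - 0.25(996.8) = 228.8.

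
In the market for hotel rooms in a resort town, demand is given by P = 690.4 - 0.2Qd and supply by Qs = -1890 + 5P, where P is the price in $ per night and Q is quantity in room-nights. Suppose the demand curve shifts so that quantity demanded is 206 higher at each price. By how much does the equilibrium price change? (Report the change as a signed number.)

Solving each curve for Q: Qd = 3452 - 5P.
At equilibrium Qd = Qs, so 3452 - 5P = -1890 + 5P; collecting terms, 5342 = 10P and P* = 534.2.
Substitute back: Q* = 3452 - 5(534.2) = 781.
After the shift, demand is Qd = 3658 - 5P.
The new intersection has 5548 = 10P, i.e. P = 554.8, Q = 884.
ΔP = 554.8 - 534.2 = 20.6.

ΔP = 20.6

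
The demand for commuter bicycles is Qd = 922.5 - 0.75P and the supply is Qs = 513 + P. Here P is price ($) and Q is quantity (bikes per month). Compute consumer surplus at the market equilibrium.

The market clears where 922.5 - 0.75P = 513 + P. Rearranging, 1.75P = 409.5, hence P* = 234.
Plugging P* into demand: Q* = 922.5 - 0.75(234) = 747.
Demand choke price (Qd = 0): P = 922.5/0.75 = 1230. Consumer surplus = ½ × (1230 - 234) × 747 = 372006.

Consumer surplus = 372006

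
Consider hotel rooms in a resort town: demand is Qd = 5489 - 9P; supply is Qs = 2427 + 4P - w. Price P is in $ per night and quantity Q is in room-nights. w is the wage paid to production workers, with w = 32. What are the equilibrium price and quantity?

P* = 238, Q* = 3347

With w = 32, supply is Qs = 2395 + 4P.
At equilibrium Qd = Qs, so 5489 - 9P = 2395 + 4P; collecting terms, 3094 = 13P and P* = 238.
Then Q* = 5489 - 9(238) = 3347.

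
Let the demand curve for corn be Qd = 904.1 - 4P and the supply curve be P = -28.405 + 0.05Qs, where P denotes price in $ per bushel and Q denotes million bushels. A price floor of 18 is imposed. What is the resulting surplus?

In direct form, Qs = 568.1 + 20P.
At P = 18: Qd = 832.1 and Qs = 928.1.
Surplus = Qs - Qd = 928.1 - 832.1 = 96.

Surplus = 96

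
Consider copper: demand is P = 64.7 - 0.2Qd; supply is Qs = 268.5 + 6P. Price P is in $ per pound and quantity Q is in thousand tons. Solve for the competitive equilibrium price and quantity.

P* = 5, Q* = 298.5

In direct form, Qd = 323.5 - 5P.
At equilibrium Qd = Qs, so 323.5 - 5P = 268.5 + 6P; collecting terms, 55 = 11P and P* = 5.
Then Q* = 323.5 - 5(5) = 298.5.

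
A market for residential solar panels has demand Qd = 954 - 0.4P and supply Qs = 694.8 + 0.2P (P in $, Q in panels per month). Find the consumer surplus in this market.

Consumer surplus = 762841.8

Set Qd = Qs: 954 - 0.4P = 694.8 + 0.2P, so 259.2 = 0.6P and P* = 432.
Then Q* = 954 - 0.4(432) = 781.2.
Demand choke price (Qd = 0): P = 954/0.4 = 2385. Consumer surplus = ½ × (2385 - 432) × 781.2 = 762841.8.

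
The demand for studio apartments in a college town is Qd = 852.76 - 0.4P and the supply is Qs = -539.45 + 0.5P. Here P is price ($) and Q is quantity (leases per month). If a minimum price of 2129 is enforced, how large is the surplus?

Evaluating both curves at the floor price 2129 gives Qd = 1.16, Qs = 525.05.
Surplus = Qs - Qd = 525.05 - 1.16 = 523.89.

Surplus = 523.89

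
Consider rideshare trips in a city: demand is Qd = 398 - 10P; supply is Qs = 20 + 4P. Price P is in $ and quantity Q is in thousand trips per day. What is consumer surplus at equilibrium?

Consumer surplus = 819.2

Equating demand and supply, 398 - 10P = 20 + 4P gives 14P = 378, so P* = 27.
From the demand curve, Q* = 398 - 10(27) = 128.
Demand choke price (Qd = 0): P = 398/10 = 39.8. Consumer surplus = ½ × (39.8 - 27) × 128 = 819.2.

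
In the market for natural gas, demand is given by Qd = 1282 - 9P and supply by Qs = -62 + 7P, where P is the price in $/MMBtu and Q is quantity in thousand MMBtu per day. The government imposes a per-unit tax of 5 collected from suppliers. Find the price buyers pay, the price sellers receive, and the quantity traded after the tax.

Suppliers keep P_s = P_b - 5 per unit, so supply in terms of the buyer price is Qs = -97 + 7P_b.
Market clearing requires 1282 - 9P_b = -97 + 7P_b; hence 1379 = 16P_b and P_b = 86.1875.
So P_s = 81.1875 and the quantity traded is Q = 1282 - 9(86.1875) = 506.3125.

P_b = 86.1875, P_s = 81.1875, Q = 506.3125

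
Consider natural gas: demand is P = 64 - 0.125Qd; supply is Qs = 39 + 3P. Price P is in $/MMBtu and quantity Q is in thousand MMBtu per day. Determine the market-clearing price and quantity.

P* = 43, Q* = 168

Rewriting in direct form: Qd = 512 - 8P.
The market clears where 512 - 8P = 39 + 3P. Rearranging, 11P = 473, hence P* = 43.
From the demand curve, Q* = 512 - 8(43) = 168.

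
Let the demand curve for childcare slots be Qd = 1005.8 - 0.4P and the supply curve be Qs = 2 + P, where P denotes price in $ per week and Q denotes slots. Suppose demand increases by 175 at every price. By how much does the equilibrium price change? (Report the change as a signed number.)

ΔP = 125

Equating demand and supply, 1005.8 - 0.4P = 2 + P gives 1.4P = 1003.8, so P* = 717.
Plugging P* into demand: Q* = 1005.8 - 0.4(717) = 719.
After the shift, demand is Qd = 1180.8 - 0.4P.
New equilibrium: 1178.8 = 1.4P, so P = 842 and Q = 844.
ΔP = 842 - 717 = 125.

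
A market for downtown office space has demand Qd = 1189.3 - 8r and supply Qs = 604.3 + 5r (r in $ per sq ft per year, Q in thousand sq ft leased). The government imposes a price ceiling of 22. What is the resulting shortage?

Shortage = 299

Evaluating both curves at the ceiling price 22 gives Qd = 1013.3, Qs = 714.3.
Shortage = Qd - Qs = 1013.3 - 714.3 = 299.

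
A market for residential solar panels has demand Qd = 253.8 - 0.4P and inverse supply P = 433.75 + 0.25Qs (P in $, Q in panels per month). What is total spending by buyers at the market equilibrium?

Total spending by buyers = 32996

Inverting to quantity form: Qs = -1735 + 4P.
Equating demand and supply, 253.8 - 0.4P = -1735 + 4P gives 4.4P = 1988.8, so P* = 452.
Plugging P* into demand: Q* = 253.8 - 0.4(452) = 73.
Total spending by buyers = P* × Q* = 452 × 73 = 32996.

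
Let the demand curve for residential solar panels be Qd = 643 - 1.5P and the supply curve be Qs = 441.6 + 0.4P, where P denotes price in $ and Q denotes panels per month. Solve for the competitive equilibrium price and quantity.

At equilibrium Qd = Qs, so 643 - 1.5P = 441.6 + 0.4P; collecting terms, 201.4 = 1.9P and P* = 106.
From the demand curve, Q* = 643 - 1.5(106) = 484.

P* = 106, Q* = 484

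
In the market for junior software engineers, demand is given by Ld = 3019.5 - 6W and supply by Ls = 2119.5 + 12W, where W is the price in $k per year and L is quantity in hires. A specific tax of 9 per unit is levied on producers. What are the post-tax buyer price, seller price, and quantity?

The tax drives a wedge W_b - W_s = 9. Substituting W_s = W_b - 9 into supply: Ls = 2011.5 + 12W_b.
Set Ld = Ls: 3019.5 - 6W_b = 2011.5 + 12W_b, so 1008 = 18W_b and W_b = 56.
So W_s = 47 and the quantity traded is L = 3019.5 - 6(56) = 2683.5.

W_b = 56, W_s = 47, L = 2683.5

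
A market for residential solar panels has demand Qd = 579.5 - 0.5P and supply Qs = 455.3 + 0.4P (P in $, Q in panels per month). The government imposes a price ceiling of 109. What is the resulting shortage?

With P fixed at 109, quantity demanded is 525 and quantity supplied is 498.9.
Shortage = Qd - Qs = 525 - 498.9 = 26.1.

Shortage = 26.1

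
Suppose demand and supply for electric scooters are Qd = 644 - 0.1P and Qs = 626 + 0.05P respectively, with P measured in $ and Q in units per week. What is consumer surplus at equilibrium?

The market clears where 644 - 0.1P = 626 + 0.05P. Rearranging, 0.15P = 18, hence P* = 120.
Then Q* = 644 - 0.1(120) = 632.
Demand choke price (Qd = 0): P = 644/0.1 = 6440. Consumer surplus = ½ × (6440 - 120) × 632 = 1997120.

Consumer surplus = 1997120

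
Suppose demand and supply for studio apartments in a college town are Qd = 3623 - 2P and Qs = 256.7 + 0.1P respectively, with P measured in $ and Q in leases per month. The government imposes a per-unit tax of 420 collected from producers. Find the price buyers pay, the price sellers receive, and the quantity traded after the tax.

P_b = 1623, P_s = 1203, Q = 377

With a tax of 420 on producers, they supply based on the net price P_s = P_b - 420, so Qs = 214.7 + 0.1P_b.
Set Qd = Qs: 3623 - 2P_b = 214.7 + 0.1P_b, so 3408.3 = 2.1P_b and P_b = 1623.
Then P_s = 1623 - 420 = 1203 and Q = 3623 - 2(1623) = 377.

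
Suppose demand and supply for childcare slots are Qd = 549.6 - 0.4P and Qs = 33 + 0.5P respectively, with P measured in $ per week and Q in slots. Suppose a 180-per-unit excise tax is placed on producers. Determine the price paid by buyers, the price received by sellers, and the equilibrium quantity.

P_b = 674, P_s = 494, Q = 280

With a tax of 180 on producers, they supply based on the net price P_s = P_b - 180, so Qs = -57 + 0.5P_b.
Market clearing requires 549.6 - 0.4P_b = -57 + 0.5P_b; hence 606.6 = 0.9P_b and P_b = 674.
Then P_s = 674 - 180 = 494 and Q = 549.6 - 0.4(674) = 280.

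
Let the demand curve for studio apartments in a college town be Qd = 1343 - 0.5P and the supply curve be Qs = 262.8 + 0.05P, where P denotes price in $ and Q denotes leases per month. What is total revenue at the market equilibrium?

Total revenue = 709004

At equilibrium Qd = Qs, so 1343 - 0.5P = 262.8 + 0.05P; collecting terms, 1080.2 = 0.55P and P* = 1964.
Then Q* = 1343 - 0.5(1964) = 361.
Total revenue = P* × Q* = 1964 × 361 = 709004.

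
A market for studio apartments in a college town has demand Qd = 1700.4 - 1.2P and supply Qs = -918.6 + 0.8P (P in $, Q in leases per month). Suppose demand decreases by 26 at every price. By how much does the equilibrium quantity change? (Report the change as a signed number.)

ΔQ = -10.4

At equilibrium Qd = Qs, so 1700.4 - 1.2P = -918.6 + 0.8P; collecting terms, 2619 = 2P and P* = 1309.5.
Substitute back: Q* = 1700.4 - 1.2(1309.5) = 129.
After the shift, demand is Qd = 1674.4 - 1.2P.
New equilibrium: 2593 = 2P, so P = 1296.5 and Q = 118.6.
ΔQ = 118.6 - 129 = -10.4.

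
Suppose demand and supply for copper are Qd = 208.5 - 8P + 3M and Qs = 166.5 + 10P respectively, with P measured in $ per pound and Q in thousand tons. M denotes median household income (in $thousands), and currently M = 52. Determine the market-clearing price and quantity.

P* = 11, Q* = 276.5

With M = 52, demand is Qd = 364.5 - 8P.
Set Qd = Qs: 364.5 - 8P = 166.5 + 10P, so 198 = 18P and P* = 11.
Then Q* = 364.5 - 8(11) = 276.5.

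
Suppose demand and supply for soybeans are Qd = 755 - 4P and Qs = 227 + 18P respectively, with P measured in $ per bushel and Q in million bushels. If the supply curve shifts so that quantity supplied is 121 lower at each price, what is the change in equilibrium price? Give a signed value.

ΔP = 5.5

Equating demand and supply, 755 - 4P = 227 + 18P gives 22P = 528, so P* = 24.
Substitute back: Q* = 755 - 4(24) = 659.
After the shift, supply is Qs = 106 + 18P.
Re-solving, 22P = 649 gives P = 29.5 and Q = 637.
ΔP = 29.5 - 24 = 5.5.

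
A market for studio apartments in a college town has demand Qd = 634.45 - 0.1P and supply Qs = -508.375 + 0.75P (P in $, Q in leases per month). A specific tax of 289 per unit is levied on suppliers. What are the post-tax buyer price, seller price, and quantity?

With a tax of 289 on suppliers, they supply based on the net price P_s = P_b - 289, so Qs = -725.125 + 0.75P_b.
Equate demand and the shifted supply: 634.45 - 0.1P_b = -725.125 + 0.75P_b, giving 0.85P_b = 1359.575, so P_b = 1599.5.
So P_s = 1310.5 and the quantity traded is Q = 634.45 - 0.1(1599.5) = 474.5.

P_b = 1599.5, P_s = 1310.5, Q = 474.5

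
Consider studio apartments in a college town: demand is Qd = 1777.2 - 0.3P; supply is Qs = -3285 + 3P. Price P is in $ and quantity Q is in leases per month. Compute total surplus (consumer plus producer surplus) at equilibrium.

The market clears where 1777.2 - 0.3P = -3285 + 3P. Rearranging, 3.3P = 5062.2, hence P* = 1534.
Substitute back: Q* = 1777.2 - 0.3(1534) = 1317.
Demand choke price = 5924; supply choke price = 1095. CS = ½(5924 - 1534)(1317) = 2890815; PS = ½(1534 - 1095)(1317) = 289081.5. Total surplus = 3179896.5.

Total surplus = 3179896.5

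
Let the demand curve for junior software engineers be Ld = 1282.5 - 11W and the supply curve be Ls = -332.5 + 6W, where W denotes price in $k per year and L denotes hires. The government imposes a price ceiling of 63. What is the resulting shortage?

Shortage = 544

With W fixed at 63, quantity demanded is 589.5 and quantity supplied is 45.5.
Shortage = Ld - Ls = 589.5 - 45.5 = 544.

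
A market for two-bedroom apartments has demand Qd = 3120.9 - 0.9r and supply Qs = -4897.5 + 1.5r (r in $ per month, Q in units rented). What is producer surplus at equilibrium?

Set Qd = Qs: 3120.9 - 0.9r = -4897.5 + 1.5r, so 8018.4 = 2.4r and r* = 3341.
Then Q* = 3120.9 - 0.9(3341) = 114.
Supply choke price (Qs = 0): r = 3265. Producer surplus = ½ × (3341 - 3265) × 114 = 4332.

Producer surplus = 4332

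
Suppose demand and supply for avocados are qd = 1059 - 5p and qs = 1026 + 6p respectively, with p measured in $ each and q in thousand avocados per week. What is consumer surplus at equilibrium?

At equilibrium qd = qs, so 1059 - 5p = 1026 + 6p; collecting terms, 33 = 11p and p* = 3.
Then q* = 1059 - 5(3) = 1044.
Demand choke price (qd = 0): p = 1059/5 = 211.8. Consumer surplus = ½ × (211.8 - 3) × 1044 = 108993.6.

Consumer surplus = 108993.6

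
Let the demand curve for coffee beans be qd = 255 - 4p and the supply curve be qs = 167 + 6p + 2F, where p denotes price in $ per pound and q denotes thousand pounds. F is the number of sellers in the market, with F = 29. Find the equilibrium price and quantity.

With F = 29, supply is qs = 225 + 6p.
The market clears where 255 - 4p = 225 + 6p. Rearranging, 10p = 30, hence p* = 3.
Substitute back: q* = 255 - 4(3) = 243.

p* = 3, q* = 243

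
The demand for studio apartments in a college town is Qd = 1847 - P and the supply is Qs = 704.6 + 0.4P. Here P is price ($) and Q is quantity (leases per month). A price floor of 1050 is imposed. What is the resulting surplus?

Surplus = 327.6

Evaluating both curves at the floor price 1050 gives Qd = 797, Qs = 1124.6.
Surplus = Qs - Qd = 1124.6 - 797 = 327.6.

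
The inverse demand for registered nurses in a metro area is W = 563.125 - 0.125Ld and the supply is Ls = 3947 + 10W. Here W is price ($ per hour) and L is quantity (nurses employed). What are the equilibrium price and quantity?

W* = 31, L* = 4257

Rewriting in direct form: Ld = 4505 - 8W.
The market clears where 4505 - 8W = 3947 + 10W. Rearranging, 18W = 558, hence W* = 31.
Plugging W* into demand: L* = 4505 - 8(31) = 4257.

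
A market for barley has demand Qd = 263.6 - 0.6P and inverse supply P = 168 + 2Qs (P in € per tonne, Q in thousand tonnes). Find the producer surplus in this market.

Producer surplus = 5476

Rewriting in direct form: Qs = -84 + 0.5P.
Set Qd = Qs: 263.6 - 0.6P = -84 + 0.5P, so 347.6 = 1.1P and P* = 316.
Substitute back: Q* = 263.6 - 0.6(316) = 74.
Supply choke price (Qs = 0): P = 168. Producer surplus = ½ × (316 - 168) × 74 = 5476.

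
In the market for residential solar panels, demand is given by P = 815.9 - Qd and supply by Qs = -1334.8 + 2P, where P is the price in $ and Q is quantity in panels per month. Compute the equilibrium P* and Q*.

P* = 716.9, Q* = 99

Inverting to quantity form: Qd = 815.9 - P.
Equating demand and supply, 815.9 - P = -1334.8 + 2P gives 3P = 2150.7, so P* = 716.9.
Plugging P* into demand: Q* = 815.9 - 716.9 = 99.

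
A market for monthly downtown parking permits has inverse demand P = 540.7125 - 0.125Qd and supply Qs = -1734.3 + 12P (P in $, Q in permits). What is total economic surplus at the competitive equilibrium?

Total surplus = 376714.884375

Rewriting in direct form: Qd = 4325.7 - 8P.
Set Qd = Qs: 4325.7 - 8P = -1734.3 + 12P, so 6060 = 20P and P* = 303.
From the demand curve, Q* = 4325.7 - 8(303) = 1901.7.
Demand choke price = 540.7125; supply choke price = 144.525. CS = ½(540.7125 - 303)(1901.7) = 226028.930625; PS = ½(303 - 144.525)(1901.7) = 150685.95375. Total surplus = 376714.884375.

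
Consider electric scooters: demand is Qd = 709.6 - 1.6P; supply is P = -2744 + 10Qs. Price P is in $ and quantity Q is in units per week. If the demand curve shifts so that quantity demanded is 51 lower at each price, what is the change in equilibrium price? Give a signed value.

In direct form, Qs = 274.4 + 0.1P.
At equilibrium Qd = Qs, so 709.6 - 1.6P = 274.4 + 0.1P; collecting terms, 435.2 = 1.7P and P* = 256.
From the demand curve, Q* = 709.6 - 1.6(256) = 300.
After the shift, demand is Qd = 658.6 - 1.6P.
New equilibrium: 384.2 = 1.7P, so P = 226 and Q = 297.
ΔP = 226 - 256 = -30.

ΔP = -30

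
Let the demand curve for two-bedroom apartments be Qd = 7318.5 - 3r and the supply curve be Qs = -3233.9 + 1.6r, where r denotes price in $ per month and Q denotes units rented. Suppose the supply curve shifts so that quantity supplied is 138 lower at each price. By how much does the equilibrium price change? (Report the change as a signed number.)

Δr = 30

The market clears where 7318.5 - 3r = -3233.9 + 1.6r. Rearranging, 4.6r = 10552.4, hence r* = 2294.
Then Q* = 7318.5 - 3(2294) = 436.5.
After the shift, supply is Qs = -3371.9 + 1.6r.
New equilibrium: 10690.4 = 4.6r, so r = 2324 and Q = 346.5.
Δr = 2324 - 2294 = 30.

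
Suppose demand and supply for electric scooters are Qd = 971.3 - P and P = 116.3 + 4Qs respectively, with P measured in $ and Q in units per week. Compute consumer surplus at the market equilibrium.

Rewriting in direct form: Qs = -29.075 + 0.25P.
At equilibrium Qd = Qs, so 971.3 - P = -29.075 + 0.25P; collecting terms, 1000.375 = 1.25P and P* = 800.3.
Substitute back: Q* = 971.3 - 800.3 = 171.
Demand choke price (Qd = 0): P = 971.3. Consumer surplus = ½ × (971.3 - 800.3) × 171 = 14620.5.

Consumer surplus = 14620.5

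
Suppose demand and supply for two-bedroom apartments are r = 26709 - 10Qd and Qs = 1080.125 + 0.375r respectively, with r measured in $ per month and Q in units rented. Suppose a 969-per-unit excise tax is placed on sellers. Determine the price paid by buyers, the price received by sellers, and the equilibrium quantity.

r_b = 4114, r_s = 3145, Q = 2259.5

In direct form, Qd = 2670.9 - 0.1r.
With a tax of 969 on sellers, they supply based on the net price r_s = r_b - 969, so Qs = 716.75 + 0.375r_b.
Market clearing requires 2670.9 - 0.1r_b = 716.75 + 0.375r_b; hence 1954.15 = 0.475r_b and r_b = 4114.
Then r_s = 4114 - 969 = 3145 and Q = 2670.9 - 0.1(4114) = 2259.5.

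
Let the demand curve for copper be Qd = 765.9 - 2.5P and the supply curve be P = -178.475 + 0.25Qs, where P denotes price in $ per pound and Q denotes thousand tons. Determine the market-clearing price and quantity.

Inverting to quantity form: Qs = 713.9 + 4P.
The market clears where 765.9 - 2.5P = 713.9 + 4P. Rearranging, 6.5P = 52, hence P* = 8.
From the demand curve, Q* = 765.9 - 2.5(8) = 745.9.

P* = 8, Q* = 745.9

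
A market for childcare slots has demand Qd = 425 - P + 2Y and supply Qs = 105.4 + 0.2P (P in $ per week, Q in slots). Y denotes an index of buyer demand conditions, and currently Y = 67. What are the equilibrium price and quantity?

P* = 378, Q* = 181

With Y = 67, demand is Qd = 559 - P.
At equilibrium Qd = Qs, so 559 - P = 105.4 + 0.2P; collecting terms, 453.6 = 1.2P and P* = 378.
Then Q* = 559 - 378 = 181.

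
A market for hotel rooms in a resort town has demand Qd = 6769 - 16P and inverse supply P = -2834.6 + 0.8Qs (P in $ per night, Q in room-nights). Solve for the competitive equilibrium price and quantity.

P* = 187, Q* = 3777

In direct form, Qs = 3543.25 + 1.25P.
At equilibrium Qd = Qs, so 6769 - 16P = 3543.25 + 1.25P; collecting terms, 3225.75 = 17.25P and P* = 187.
Plugging P* into demand: Q* = 6769 - 16(187) = 3777.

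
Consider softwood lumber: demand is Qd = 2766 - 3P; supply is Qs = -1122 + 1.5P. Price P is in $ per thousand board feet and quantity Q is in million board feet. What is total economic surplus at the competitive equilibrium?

Equating demand and supply, 2766 - 3P = -1122 + 1.5P gives 4.5P = 3888, so P* = 864.
Then Q* = 2766 - 3(864) = 174.
Demand choke price = 922; supply choke price = 748. CS = ½(922 - 864)(174) = 5046; PS = ½(864 - 748)(174) = 10092. Total surplus = 15138.

Total surplus = 15138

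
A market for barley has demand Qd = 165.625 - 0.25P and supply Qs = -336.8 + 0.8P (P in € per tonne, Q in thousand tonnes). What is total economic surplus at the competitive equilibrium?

Equating demand and supply, 165.625 - 0.25P = -336.8 + 0.8P gives 1.05P = 502.425, so P* = 478.5.
Plugging P* into demand: Q* = 165.625 - 0.25(478.5) = 46.
Demand choke price = 662.5; supply choke price = 421. CS = ½(662.5 - 478.5)(46) = 4232; PS = ½(478.5 - 421)(46) = 1322.5. Total surplus = 5554.5.

Total surplus = 5554.5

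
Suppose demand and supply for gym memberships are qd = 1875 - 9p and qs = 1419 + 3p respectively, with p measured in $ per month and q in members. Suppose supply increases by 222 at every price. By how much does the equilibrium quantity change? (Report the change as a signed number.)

Equating demand and supply, 1875 - 9p = 1419 + 3p gives 12p = 456, so p* = 38.
Substitute back: q* = 1875 - 9(38) = 1533.
After the shift, supply is qs = 1641 + 3p.
New equilibrium: 234 = 12p, so p = 19.5 and q = 1699.5.
Δq = 1699.5 - 1533 = 166.5.

Δq = 166.5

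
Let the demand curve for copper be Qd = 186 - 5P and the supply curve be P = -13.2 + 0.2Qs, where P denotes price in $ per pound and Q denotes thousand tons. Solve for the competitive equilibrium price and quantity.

P* = 12, Q* = 126

Solving each curve for Q: Qs = 66 + 5P.
Set Qd = Qs: 186 - 5P = 66 + 5P, so 120 = 10P and P* = 12.
From the demand curve, Q* = 186 - 5(12) = 126.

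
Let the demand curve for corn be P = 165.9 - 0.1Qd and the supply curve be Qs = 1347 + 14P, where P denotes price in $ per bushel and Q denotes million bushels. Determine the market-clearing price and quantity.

P* = 13, Q* = 1529

Inverting to quantity form: Qd = 1659 - 10P.
The market clears where 1659 - 10P = 1347 + 14P. Rearranging, 24P = 312, hence P* = 13.
From the demand curve, Q* = 1659 - 10(13) = 1529.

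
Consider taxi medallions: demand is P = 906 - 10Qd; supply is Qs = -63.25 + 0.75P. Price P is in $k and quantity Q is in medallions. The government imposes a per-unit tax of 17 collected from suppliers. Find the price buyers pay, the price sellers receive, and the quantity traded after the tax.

In direct form, Qd = 90.6 - 0.1P.
The tax drives a wedge P_b - P_s = 17. Substituting P_s = P_b - 17 into supply: Qs = -76 + 0.75P_b.
Set Qd = Qs: 90.6 - 0.1P_b = -76 + 0.75P_b, so 166.6 = 0.85P_b and P_b = 196.
Then P_s = 196 - 17 = 179 and Q = 90.6 - 0.1(196) = 71.

P_b = 196, P_s = 179, Q = 71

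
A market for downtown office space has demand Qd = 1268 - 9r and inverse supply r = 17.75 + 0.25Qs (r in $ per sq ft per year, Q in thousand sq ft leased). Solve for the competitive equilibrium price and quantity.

Rewriting in direct form: Qs = -71 + 4r.
The market clears where 1268 - 9r = -71 + 4r. Rearranging, 13r = 1339, hence r* = 103.
Then Q* = 1268 - 9(103) = 341.

r* = 103, Q* = 341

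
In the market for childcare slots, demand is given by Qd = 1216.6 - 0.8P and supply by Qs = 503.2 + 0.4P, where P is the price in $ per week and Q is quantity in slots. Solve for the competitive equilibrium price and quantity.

P* = 594.5, Q* = 741

Equating demand and supply, 1216.6 - 0.8P = 503.2 + 0.4P gives 1.2P = 713.4, so P* = 594.5.
Then Q* = 1216.6 - 0.8(594.5) = 741.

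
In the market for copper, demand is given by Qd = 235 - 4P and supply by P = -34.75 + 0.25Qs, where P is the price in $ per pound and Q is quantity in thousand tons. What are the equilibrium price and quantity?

P* = 12, Q* = 187

Inverting to quantity form: Qs = 139 + 4P.
At equilibrium Qd = Qs, so 235 - 4P = 139 + 4P; collecting terms, 96 = 8P and P* = 12.
Then Q* = 235 - 4(12) = 187.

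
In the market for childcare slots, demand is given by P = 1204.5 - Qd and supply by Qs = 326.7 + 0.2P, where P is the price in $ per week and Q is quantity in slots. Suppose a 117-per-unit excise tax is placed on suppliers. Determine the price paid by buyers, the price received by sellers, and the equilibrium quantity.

Solving each curve for Q: Qd = 1204.5 - P.
The tax drives a wedge P_b - P_s = 117. Substituting P_s = P_b - 117 into supply: Qs = 303.3 + 0.2P_b.
Market clearing requires 1204.5 - P_b = 303.3 + 0.2P_b; hence 901.2 = 1.2P_b and P_b = 751.
Then P_s = 751 - 117 = 634 and Q = 1204.5 - 751 = 453.5.

P_b = 751, P_s = 634, Q = 453.5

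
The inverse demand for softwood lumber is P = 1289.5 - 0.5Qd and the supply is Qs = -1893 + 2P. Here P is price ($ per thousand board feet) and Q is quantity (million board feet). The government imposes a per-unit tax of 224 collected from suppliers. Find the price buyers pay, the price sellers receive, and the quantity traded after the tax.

In direct form, Qd = 2579 - 2P.
The tax drives a wedge P_b - P_s = 224. Substituting P_s = P_b - 224 into supply: Qs = -2341 + 2P_b.
Market clearing requires 2579 - 2P_b = -2341 + 2P_b; hence 4920 = 4P_b and P_b = 1230.
So P_s = 1006 and the quantity traded is Q = 2579 - 2(1230) = 119.

P_b = 1230, P_s = 1006, Q = 119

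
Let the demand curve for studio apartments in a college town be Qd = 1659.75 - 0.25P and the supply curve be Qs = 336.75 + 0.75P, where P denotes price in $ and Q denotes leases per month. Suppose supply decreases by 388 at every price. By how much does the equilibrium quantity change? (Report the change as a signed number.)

ΔQ = -97

Set Qd = Qs: 1659.75 - 0.25P = 336.75 + 0.75P, so 1323 = P and P* = 1323.
From the demand curve, Q* = 1659.75 - 0.25(1323) = 1329.
After the shift, supply is Qs = -51.25 + 0.75P.
The new intersection has 1711 = P, i.e. P = 1711, Q = 1232.
ΔQ = 1232 - 1329 = -97.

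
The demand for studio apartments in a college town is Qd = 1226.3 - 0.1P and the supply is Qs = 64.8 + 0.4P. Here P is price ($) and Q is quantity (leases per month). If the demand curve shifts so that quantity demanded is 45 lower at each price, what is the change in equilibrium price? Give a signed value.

ΔP = -90

Set Qd = Qs: 1226.3 - 0.1P = 64.8 + 0.4P, so 1161.5 = 0.5P and P* = 2323.
Substitute back: Q* = 1226.3 - 0.1(2323) = 994.
After the shift, demand is Qd = 1181.3 - 0.1P.
The new intersection has 1116.5 = 0.5P, i.e. P = 2233, Q = 958.
ΔP = 2233 - 2323 = -90.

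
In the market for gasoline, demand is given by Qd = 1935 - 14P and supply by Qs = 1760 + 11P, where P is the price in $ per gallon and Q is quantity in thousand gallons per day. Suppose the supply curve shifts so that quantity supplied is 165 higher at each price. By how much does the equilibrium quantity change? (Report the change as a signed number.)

ΔQ = 92.4

At equilibrium Qd = Qs, so 1935 - 14P = 1760 + 11P; collecting terms, 175 = 25P and P* = 7.
Then Q* = 1935 - 14(7) = 1837.
After the shift, supply is Qs = 1925 + 11P.
Re-solving, 25P = 10 gives P = 0.4 and Q = 1929.4.
ΔQ = 1929.4 - 1837 = 92.4.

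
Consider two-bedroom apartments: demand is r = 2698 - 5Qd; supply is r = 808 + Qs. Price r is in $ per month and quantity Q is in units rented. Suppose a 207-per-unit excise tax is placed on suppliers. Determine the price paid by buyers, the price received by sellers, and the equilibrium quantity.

r_b = 1295.5, r_s = 1088.5, Q = 280.5

Inverting to quantity form: Qd = 539.6 - 0.2r and Qs = -808 + r.
The tax drives a wedge r_b - r_s = 207. Substituting r_s = r_b - 207 into supply: Qs = -1015 + r_b.
Equate demand and the shifted supply: 539.6 - 0.2r_b = -1015 + r_b, giving 1.2r_b = 1554.6, so r_b = 1295.5.
Then r_s = 1295.5 - 207 = 1088.5 and Q = 539.6 - 0.2(1295.5) = 280.5.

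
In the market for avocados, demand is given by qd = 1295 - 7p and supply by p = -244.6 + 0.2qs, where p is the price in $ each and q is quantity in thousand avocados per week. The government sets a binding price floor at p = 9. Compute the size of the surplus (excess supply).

In direct form, qs = 1223 + 5p.
At p = 9: qd = 1232 and qs = 1268.
Surplus = qs - qd = 1268 - 1232 = 36.

Surplus = 36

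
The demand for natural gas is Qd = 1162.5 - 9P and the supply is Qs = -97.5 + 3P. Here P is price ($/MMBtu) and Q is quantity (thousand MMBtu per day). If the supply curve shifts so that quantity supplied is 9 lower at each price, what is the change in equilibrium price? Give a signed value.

ΔP = 0.75

At equilibrium Qd = Qs, so 1162.5 - 9P = -97.5 + 3P; collecting terms, 1260 = 12P and P* = 105.
Then Q* = 1162.5 - 9(105) = 217.5.
After the shift, supply is Qs = -106.5 + 3P.
The new intersection has 1269 = 12P, i.e. P = 105.75, Q = 210.75.
ΔP = 105.75 - 105 = 0.75.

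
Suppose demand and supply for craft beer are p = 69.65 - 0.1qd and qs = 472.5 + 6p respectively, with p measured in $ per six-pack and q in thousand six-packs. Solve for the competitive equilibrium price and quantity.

p* = 14, q* = 556.5

Inverting to quantity form: qd = 696.5 - 10p.
Equating demand and supply, 696.5 - 10p = 472.5 + 6p gives 16p = 224, so p* = 14.
Plugging p* into demand: q* = 696.5 - 10(14) = 556.5.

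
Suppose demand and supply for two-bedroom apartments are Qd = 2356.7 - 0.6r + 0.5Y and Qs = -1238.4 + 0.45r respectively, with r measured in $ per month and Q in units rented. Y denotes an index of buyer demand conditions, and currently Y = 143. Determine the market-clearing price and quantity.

r* = 3492, Q* = 333

With Y = 143, demand is Qd = 2428.2 - 0.6r.
Set Qd = Qs: 2428.2 - 0.6r = -1238.4 + 0.45r, so 3666.6 = 1.05r and r* = 3492.
Then Q* = 2428.2 - 0.6(3492) = 333.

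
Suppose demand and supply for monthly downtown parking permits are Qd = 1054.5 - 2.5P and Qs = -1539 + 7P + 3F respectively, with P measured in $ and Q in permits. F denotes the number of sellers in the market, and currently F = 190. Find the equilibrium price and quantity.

P* = 213, Q* = 522

With F = 190, supply is Qs = -969 + 7P.
At equilibrium Qd = Qs, so 1054.5 - 2.5P = -969 + 7P; collecting terms, 2023.5 = 9.5P and P* = 213.
From the demand curve, Q* = 1054.5 - 2.5(213) = 522.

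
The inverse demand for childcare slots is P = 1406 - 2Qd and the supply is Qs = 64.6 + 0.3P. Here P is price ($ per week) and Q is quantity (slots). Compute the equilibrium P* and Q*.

P* = 798, Q* = 304

Rewriting in direct form: Qd = 703 - 0.5P.
Equating demand and supply, 703 - 0.5P = 64.6 + 0.3P gives 0.8P = 638.4, so P* = 798.
Plugging P* into demand: Q* = 703 - 0.5(798) = 304.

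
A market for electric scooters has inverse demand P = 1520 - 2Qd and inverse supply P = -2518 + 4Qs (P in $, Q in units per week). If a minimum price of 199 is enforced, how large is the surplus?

Surplus = 18.75

Solving each curve for Q: Qd = 760 - 0.5P and Qs = 629.5 + 0.25P.
At P = 199: Qd = 660.5 and Qs = 679.25.
Surplus = Qs - Qd = 679.25 - 660.5 = 18.75.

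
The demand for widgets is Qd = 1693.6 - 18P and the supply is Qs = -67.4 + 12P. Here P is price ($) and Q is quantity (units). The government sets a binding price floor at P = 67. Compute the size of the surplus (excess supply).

At P = 67: Qd = 487.6 and Qs = 736.6.
Surplus = Qs - Qd = 736.6 - 487.6 = 249.

Surplus = 249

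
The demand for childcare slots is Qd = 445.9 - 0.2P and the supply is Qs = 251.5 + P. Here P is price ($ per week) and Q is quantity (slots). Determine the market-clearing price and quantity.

At equilibrium Qd = Qs, so 445.9 - 0.2P = 251.5 + P; collecting terms, 194.4 = 1.2P and P* = 162.
From the demand curve, Q* = 445.9 - 0.2(162) = 413.5.

P* = 162, Q* = 413.5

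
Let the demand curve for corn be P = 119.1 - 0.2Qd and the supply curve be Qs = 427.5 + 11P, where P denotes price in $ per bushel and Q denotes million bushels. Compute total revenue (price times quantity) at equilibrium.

Total revenue = 5701.5

In direct form, Qd = 595.5 - 5P.
Set Qd = Qs: 595.5 - 5P = 427.5 + 11P, so 168 = 16P and P* = 10.5.
Then Q* = 595.5 - 5(10.5) = 543.
Total revenue = P* × Q* = 10.5 × 543 = 5701.5.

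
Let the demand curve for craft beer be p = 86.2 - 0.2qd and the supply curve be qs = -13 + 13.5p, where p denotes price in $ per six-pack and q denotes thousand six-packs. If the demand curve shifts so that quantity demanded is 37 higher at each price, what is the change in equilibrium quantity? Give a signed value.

Solving each curve for q: qd = 431 - 5p.
The market clears where 431 - 5p = -13 + 13.5p. Rearranging, 18.5p = 444, hence p* = 24.
Plugging p* into demand: q* = 431 - 5(24) = 311.
After the shift, demand is qd = 468 - 5p.
Re-solving, 18.5p = 481 gives p = 26 and q = 338.
Δq = 338 - 311 = 27.

Δq = 27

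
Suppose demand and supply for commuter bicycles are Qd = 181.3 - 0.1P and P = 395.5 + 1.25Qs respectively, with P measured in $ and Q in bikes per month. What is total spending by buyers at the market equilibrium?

Solving each curve for Q: Qs = -316.4 + 0.8P.
Set Qd = Qs: 181.3 - 0.1P = -316.4 + 0.8P, so 497.7 = 0.9P and P* = 553.
From the demand curve, Q* = 181.3 - 0.1(553) = 126.
Total spending by buyers = P* × Q* = 553 × 126 = 69678.

Total spending by buyers = 69678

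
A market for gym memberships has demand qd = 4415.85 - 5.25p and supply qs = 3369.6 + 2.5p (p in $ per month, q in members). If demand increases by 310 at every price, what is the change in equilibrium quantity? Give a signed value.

Δq = 100

Set qd = qs: 4415.85 - 5.25p = 3369.6 + 2.5p, so 1046.25 = 7.75p and p* = 135.
From the demand curve, q* = 4415.85 - 5.25(135) = 3707.1.
After the shift, demand is qd = 4725.85 - 5.25p.
New equilibrium: 1356.25 = 7.75p, so p = 175 and q = 3807.1.
Δq = 3807.1 - 3707.1 = 100.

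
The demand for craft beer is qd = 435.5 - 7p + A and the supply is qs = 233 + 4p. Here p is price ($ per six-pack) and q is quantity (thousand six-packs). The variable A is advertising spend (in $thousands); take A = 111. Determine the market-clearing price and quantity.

p* = 28.5, q* = 347

With A = 111, demand is qd = 546.5 - 7p.
The market clears where 546.5 - 7p = 233 + 4p. Rearranging, 11p = 313.5, hence p* = 28.5.
Plugging p* into demand: q* = 546.5 - 7(28.5) = 347.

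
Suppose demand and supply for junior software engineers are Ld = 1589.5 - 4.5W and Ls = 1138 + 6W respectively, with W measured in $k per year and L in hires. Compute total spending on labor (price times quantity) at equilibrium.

Total spending on labor = 60028

Set Ld = Ls: 1589.5 - 4.5W = 1138 + 6W, so 451.5 = 10.5W and W* = 43.
From the demand curve, L* = 1589.5 - 4.5(43) = 1396.
Total spending on labor = W* × L* = 43 × 1396 = 60028.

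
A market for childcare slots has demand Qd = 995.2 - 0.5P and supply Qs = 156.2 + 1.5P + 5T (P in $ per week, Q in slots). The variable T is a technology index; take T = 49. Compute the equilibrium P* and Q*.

With T = 49, supply is Qs = 401.2 + 1.5P.
At equilibrium Qd = Qs, so 995.2 - 0.5P = 401.2 + 1.5P; collecting terms, 594 = 2P and P* = 297.
Substitute back: Q* = 995.2 - 0.5(297) = 846.7.

P* = 297, Q* = 846.7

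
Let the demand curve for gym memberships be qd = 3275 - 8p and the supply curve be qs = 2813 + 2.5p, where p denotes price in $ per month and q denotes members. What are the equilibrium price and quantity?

Equating demand and supply, 3275 - 8p = 2813 + 2.5p gives 10.5p = 462, so p* = 44.
Substitute back: q* = 3275 - 8(44) = 2923.

p* = 44, q* = 2923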